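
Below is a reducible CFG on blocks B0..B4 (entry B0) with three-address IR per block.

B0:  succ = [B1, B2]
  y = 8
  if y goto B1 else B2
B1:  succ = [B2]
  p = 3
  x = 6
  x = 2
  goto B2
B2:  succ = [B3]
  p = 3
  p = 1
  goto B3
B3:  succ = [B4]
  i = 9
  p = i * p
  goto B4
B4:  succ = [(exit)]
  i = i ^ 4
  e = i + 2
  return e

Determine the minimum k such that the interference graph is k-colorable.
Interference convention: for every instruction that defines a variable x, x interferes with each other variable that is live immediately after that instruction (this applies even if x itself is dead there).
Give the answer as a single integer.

Answer: 2

Working:
def/use:
  B0 def {y} use ∅
  B1 def {p,x} use ∅
  B2 def {p} use ∅
  B3 def {i,p} use {p}
  B4 def {e,i} use {i}

Live sets:
  live B0: ∅→∅
  live B1: ∅→∅
  live B2: ∅→{p}
  live B3: {p}→{i}
  live B4: {i}→∅

Interference:
  e: ∅
  i: {p}
  p: {i}
  x: ∅
  y: ∅

Colouring:
  lower bound: {i,p} mutually conflict ⇒ χ ≥ 2
  assign e→R0 i→R0 p→R1 x→R0 y→R0 — no edge inside a register ⇒ χ ≤ 2
  χ = 2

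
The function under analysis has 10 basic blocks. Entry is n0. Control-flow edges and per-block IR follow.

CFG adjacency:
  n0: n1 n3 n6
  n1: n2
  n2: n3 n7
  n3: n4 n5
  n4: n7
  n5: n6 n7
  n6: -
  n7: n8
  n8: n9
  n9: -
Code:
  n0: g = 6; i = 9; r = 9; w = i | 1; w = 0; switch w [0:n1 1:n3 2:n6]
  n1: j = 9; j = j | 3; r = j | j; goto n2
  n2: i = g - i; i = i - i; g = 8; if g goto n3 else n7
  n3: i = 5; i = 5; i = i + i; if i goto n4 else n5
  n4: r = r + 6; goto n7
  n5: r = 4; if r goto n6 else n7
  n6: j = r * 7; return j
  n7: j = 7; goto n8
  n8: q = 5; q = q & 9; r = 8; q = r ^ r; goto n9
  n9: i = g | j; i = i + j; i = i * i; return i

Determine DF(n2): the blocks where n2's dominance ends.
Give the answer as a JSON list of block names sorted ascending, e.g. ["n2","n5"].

idom tree: n1←n0 n2←n1 n3←n0 n4←n3 n5←n3 n6←n0 n7←n0 n8←n7 n9←n8
Dom at joins:
  n3: preds {n0,n2}: {n0} ∩ {n0,n1,n2} = {n0}; idom=n0
  n6: preds {n0,n5}: {n0} ∩ {n0,n3,n5} = {n0}; idom=n0
  n7: preds {n2,n4,n5}: {n0,n1,n2} ∩ {n0,n3,n4} ∩ {n0,n3,n5} = {n0}; idom=n0

Frontier:
  join n3 pred n0: · stop@n0
  join n3 pred n2: n2→n1 stop@n0
  join n6 pred n0: · stop@n0
  join n6 pred n5: n5→n3 stop@n0
  join n7 pred n2: n2→n1 stop@n0
  join n7 pred n4: n4→n3 stop@n0
  join n7 pred n5: n5→n3 stop@n0
  DF(n0)=∅
  DF(n1)={n3,n7}
  DF(n2)={n3,n7}
  DF(n3)={n6,n7}
  DF(n4)={n7}
  DF(n5)={n6,n7}
  DF(n6)=∅
  DF(n7)=∅
  DF(n8)=∅
  DF(n9)=∅

DF(n2) = ["n3", "n7"]

Answer: ["n3", "n7"]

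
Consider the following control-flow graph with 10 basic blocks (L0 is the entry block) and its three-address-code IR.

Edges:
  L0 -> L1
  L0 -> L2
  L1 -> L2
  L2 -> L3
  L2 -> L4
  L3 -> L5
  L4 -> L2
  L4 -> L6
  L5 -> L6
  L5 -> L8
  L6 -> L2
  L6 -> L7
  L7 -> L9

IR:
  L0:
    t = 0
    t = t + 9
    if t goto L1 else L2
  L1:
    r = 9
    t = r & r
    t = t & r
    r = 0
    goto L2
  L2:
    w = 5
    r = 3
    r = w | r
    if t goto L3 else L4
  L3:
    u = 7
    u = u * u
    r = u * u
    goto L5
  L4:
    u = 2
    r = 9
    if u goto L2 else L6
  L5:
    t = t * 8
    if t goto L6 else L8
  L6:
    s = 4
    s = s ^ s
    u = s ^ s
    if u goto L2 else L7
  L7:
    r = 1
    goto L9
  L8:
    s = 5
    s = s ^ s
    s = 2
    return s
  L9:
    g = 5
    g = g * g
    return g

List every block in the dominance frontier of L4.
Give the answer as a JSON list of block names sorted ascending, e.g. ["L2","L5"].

Answer: ["L2", "L6"]

Analysis:
idom tree: L1←L0 L2←L0 L3←L2 L4←L2 L5←L3 L6←L2 L7←L6 L8←L5 L9←L7
Dom at joins:
  L2: preds {L0,L1,L4,L6}: {L0} ∩ {L0,L1} ∩ {L0,L2,L4} ∩ {L0,L2,L6} = {L0}; idom=L0
  L6: preds {L4,L5}: {L0,L2,L4} ∩ {L0,L2,L3,L5} = {L0,L2}; idom=L2

DF walk-up:
  L2←L0: walk · to L0
  L2←L1: walk L1 to L0
  L2←L4: walk L4→L2 to L0
  L2←L6: walk L6→L2 to L0
  L6←L4: walk L4 to L2
  L6←L5: walk L5→L3 to L2
  DF(L0)=∅
  DF(L1)={L2}
  DF(L2)={L2}
  DF(L3)={L6}
  DF(L4)={L2,L6}
  DF(L5)={L6}
  DF(L6)={L2}
  DF(L7)=∅
  DF(L8)=∅
  DF(L9)=∅

DF(L4) = ["L2", "L6"]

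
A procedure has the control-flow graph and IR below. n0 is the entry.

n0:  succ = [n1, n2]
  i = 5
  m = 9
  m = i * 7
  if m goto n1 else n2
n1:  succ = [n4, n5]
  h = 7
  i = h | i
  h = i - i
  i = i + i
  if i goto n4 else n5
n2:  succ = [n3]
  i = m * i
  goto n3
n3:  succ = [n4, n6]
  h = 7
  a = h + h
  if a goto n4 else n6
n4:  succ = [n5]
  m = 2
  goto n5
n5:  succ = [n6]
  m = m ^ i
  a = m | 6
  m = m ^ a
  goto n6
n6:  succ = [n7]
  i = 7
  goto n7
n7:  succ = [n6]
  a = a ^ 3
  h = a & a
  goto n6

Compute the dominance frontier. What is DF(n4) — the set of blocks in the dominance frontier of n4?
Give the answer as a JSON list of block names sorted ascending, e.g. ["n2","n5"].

Answer: ["n5"]

Analysis:
idom tree: n1←n0 n2←n0 n3←n2 n4←n0 n5←n0 n6←n0 n7←n6
Join-block Dom:
  n4: preds {n1,n3}: {n0,n1} ∩ {n0,n2,n3} = {n0}; idom=n0
  n5: preds {n1,n4}: {n0,n1} ∩ {n0,n4} = {n0}; idom=n0
  n6: preds {n3,n5,n7}: {n0,n2,n3} ∩ {n0,n5} ∩ {n0,n6,n7} = {n0}; idom=n0

DF derivation:
  n4←n1: walk n1 to n0
  n4←n3: walk n3→n2 to n0
  n5←n1: walk n1 to n0
  n5←n4: walk n4 to n0
  n6←n3: walk n3→n2 to n0
  n6←n5: walk n5 to n0
  n6←n7: walk n7→n6 to n0
  n0: DF=∅
  n1: DF={n4,n5}
  n2: DF={n4,n6}
  n3: DF={n4,n6}
  n4: DF={n5}
  n5: DF={n6}
  n6: DF={n6}
  n7: DF={n6}

DF(n4) = ["n5"]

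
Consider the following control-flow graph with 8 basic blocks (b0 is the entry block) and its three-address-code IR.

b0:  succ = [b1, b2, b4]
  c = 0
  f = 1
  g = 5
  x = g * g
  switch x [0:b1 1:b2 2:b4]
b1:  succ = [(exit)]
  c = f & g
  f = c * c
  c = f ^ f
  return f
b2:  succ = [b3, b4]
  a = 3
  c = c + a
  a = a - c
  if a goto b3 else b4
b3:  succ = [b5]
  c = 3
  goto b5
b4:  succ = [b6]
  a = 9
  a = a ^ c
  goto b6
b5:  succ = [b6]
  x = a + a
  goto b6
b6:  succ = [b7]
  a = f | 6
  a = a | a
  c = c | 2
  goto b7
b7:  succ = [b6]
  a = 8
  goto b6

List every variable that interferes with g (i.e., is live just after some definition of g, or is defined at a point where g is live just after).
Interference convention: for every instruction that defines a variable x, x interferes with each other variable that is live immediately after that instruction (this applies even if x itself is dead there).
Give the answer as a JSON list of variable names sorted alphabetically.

Per-block:
  b0: {c,f,g,x} / ∅
  b1: {c,f} / {f,g}
  b2: {a,c} / {c}
  b3: {c} / ∅
  b4: {a} / {c}
  b5: {x} / {a}
  b6: {a,c} / {c,f}
  b7: {a} / ∅

Live sets:
  b0 li=∅ lo={c,f,g}
  b1 li={f,g} lo=∅
  b2 li={c,f} lo={a,c,f}
  b3 li={a,f} lo={a,c,f}
  b4 li={c,f} lo={c,f}
  b5 li={a,c,f} lo={c,f}
  b6 li={c,f} lo={c,f}
  b7 li={c,f} lo={c,f}

Interfere edges:
  a↔{c,f}
  c↔{a,f,g,x}
  f↔{a,c,g,x}
  g↔{c,f,x}
  x↔{c,f,g}

N(g) = ["c", "f", "x"]

Answer: ["c", "f", "x"]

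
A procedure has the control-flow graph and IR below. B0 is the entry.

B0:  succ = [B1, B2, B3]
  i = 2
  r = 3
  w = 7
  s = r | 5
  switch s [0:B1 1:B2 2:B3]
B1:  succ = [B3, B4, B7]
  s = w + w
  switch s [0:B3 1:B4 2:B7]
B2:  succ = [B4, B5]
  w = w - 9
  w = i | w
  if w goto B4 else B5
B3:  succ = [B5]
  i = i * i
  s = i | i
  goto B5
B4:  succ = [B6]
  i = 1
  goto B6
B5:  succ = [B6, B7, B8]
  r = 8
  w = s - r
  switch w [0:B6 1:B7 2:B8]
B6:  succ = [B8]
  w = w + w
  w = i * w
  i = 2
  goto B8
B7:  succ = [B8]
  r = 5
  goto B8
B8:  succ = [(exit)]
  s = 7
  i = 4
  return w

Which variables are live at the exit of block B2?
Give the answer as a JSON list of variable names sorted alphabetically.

Per-block:
  B0: def={i,r,s,w} ue=∅
  B1: def={s} ue={w}
  B2: def={w} ue={i,w}
  B3: def={i,s} ue={i}
  B4: def={i} ue=∅
  B5: def={r,w} ue={s}
  B6: def={i,w} ue={i,w}
  B7: def={r} ue=∅
  B8: def={i,s} ue={w}

Backward fixpoint:
  B0 li=∅ lo={i,s,w}
  B1 li={i,w} lo={i,w}
  B2 li={i,s,w} lo={i,s,w}
  B3 li={i} lo={i,s}
  B4 li={w} lo={i,w}
  B5 li={i,s} lo={i,w}
  B6 li={i,w} lo={w}
  B7 li={w} lo={w}
  B8 li={w} lo=∅

live-out(B2) = ["i", "s", "w"]

Answer: ["i", "s", "w"]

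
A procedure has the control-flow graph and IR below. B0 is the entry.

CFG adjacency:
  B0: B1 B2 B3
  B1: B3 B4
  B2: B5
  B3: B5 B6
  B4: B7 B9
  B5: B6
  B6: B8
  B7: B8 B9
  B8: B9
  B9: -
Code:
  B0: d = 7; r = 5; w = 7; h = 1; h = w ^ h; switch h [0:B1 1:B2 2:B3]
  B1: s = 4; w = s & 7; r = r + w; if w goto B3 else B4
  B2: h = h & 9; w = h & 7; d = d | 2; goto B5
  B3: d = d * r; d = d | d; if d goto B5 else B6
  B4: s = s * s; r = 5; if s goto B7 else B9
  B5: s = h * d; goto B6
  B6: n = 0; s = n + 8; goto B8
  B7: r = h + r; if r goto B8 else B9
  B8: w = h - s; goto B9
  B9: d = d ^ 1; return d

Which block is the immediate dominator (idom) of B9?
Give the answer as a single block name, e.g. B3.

Answer: B0

Analysis:
idom tree: B1←B0 B2←B0 B3←B0 B4←B1 B5←B0 B6←B0 B7←B4 B8←B0 B9←B0
Dom∩ at merges:
  B3: preds {B0,B1}: {B0} ∩ {B0,B1} = {B0}; idom=B0
  B5: preds {B2,B3}: {B0,B2} ∩ {B0,B3} = {B0}; idom=B0
  B6: preds {B3,B5}: {B0,B3} ∩ {B0,B5} = {B0}; idom=B0
  B8: preds {B6,B7}: {B0,B6} ∩ {B0,B1,B4,B7} = {B0}; idom=B0
  B9: preds {B4,B7,B8}: {B0,B1,B4} ∩ {B0,B1,B4,B7} ∩ {B0,B8} = {B0}; idom=B0

idom(B9) = B0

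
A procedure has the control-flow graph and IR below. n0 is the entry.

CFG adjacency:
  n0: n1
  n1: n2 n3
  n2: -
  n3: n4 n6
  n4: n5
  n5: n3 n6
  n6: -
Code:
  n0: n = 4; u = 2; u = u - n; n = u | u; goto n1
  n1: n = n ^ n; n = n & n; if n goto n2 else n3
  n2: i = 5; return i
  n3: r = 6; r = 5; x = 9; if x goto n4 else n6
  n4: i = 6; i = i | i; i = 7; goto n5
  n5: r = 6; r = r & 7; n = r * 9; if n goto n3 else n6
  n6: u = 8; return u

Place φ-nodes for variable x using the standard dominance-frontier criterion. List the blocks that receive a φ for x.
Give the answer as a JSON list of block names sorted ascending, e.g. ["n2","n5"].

idom tree: n1←n0 n2←n1 n3←n1 n4←n3 n5←n4 n6←n3
Join-block Dom:
  n3: preds {n1,n5}: {n0,n1} ∩ {n0,n1,n3,n4,n5} = {n0,n1}; idom=n1
  n6: preds {n3,n5}: {n0,n1,n3} ∩ {n0,n1,n3,n4,n5} = {n0,n1,n3}; idom=n3

Frontier:
  n3←n1: walk · to n1
  n3←n5: walk n5→n4→n3 to n1
  n6←n3: walk · to n3
  n6←n5: walk n5→n4 to n3
  DF(n0)=∅
  DF(n1)=∅
  DF(n2)=∅
  DF(n3)={n3}
  DF(n4)={n3,n6}
  DF(n5)={n3,n6}
  DF(n6)=∅

φ for x: defs {n3}
  DF⁺ = {n3}

Answer: ["n3"]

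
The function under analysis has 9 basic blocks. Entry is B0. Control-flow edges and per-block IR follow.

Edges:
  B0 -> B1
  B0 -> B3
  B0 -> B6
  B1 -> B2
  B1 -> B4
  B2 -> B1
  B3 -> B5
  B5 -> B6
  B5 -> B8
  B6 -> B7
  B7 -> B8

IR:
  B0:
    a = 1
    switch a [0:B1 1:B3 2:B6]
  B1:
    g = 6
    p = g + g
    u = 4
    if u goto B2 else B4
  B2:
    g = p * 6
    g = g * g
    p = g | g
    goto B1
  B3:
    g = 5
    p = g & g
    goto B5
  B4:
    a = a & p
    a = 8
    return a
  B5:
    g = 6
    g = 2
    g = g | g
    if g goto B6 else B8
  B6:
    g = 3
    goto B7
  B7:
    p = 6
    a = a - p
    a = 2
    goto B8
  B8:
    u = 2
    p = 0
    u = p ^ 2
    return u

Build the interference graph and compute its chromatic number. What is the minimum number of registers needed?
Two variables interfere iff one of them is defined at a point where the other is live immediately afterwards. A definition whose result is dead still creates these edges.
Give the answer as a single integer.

Block summaries:
  B0: {a} / ∅
  B1: {g,p,u} / ∅
  B2: {g,p} / {p}
  B3: {g,p} / ∅
  B4: {a} / {a,p}
  B5: {g} / ∅
  B6: {g} / ∅
  B7: {a,p} / {a}
  B8: {p,u} / ∅

Liveness:
  B0 li=∅ lo={a}
  B1 li={a} lo={a,p}
  B2 li={a,p} lo={a}
  B3 li={a} lo={a}
  B4 li={a,p} lo=∅
  B5 li={a} lo={a}
  B6 li={a} lo={a}
  B7 li={a} lo=∅
  B8 li=∅ lo=∅

Conflict graph:
  a — {g,p,u}
  g — {a}
  p — {a,u}
  u — {a,p}

Chromatic number:
  clique {a,p,u} ⇒ need ≥ 3
  3-colouring: R0={a}  R1={g,p}  R2={u}
  χ = 3

Answer: 3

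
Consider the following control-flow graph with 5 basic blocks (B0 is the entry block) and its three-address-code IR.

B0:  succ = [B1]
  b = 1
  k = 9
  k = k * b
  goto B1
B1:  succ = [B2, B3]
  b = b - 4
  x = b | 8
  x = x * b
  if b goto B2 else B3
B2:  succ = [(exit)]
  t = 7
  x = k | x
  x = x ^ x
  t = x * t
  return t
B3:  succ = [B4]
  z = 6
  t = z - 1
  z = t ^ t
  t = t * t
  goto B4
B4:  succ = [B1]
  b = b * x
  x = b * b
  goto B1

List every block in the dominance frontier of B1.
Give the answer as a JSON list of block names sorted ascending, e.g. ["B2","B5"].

idom tree: B1←B0 B2←B1 B3←B1 B4←B3
Join-block Dom:
  B1: preds {B0,B4}: {B0} ∩ {B0,B1,B3,B4} = {B0}; idom=B0

DF walk-up:
  B1←B0: walk · to B0
  B1←B4: walk B4→B3→B1 to B0
  DF(B0)=∅
  DF(B1)={B1}
  DF(B2)=∅
  DF(B3)={B1}
  DF(B4)={B1}

DF(B1) = ["B1"]

Answer: ["B1"]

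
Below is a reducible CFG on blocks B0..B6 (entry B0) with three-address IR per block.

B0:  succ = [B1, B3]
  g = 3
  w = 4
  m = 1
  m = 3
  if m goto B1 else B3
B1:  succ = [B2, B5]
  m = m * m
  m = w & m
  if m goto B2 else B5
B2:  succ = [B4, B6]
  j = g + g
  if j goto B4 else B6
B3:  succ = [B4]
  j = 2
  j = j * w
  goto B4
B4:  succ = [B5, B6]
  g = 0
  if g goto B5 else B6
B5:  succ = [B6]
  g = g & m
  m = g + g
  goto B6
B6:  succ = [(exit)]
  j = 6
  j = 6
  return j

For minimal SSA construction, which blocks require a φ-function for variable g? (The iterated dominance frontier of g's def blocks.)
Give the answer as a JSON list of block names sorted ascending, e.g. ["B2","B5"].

Answer: ["B5", "B6"]

Derivation:
idom tree: B1←B0 B2←B1 B3←B0 B4←B0 B5←B0 B6←B0
Dom∩ at merges:
  B4: preds {B2,B3}: {B0,B1,B2} ∩ {B0,B3} = {B0}; idom=B0
  B5: preds {B1,B4}: {B0,B1} ∩ {B0,B4} = {B0}; idom=B0
  B6: preds {B2,B4,B5}: {B0,B1,B2} ∩ {B0,B4} ∩ {B0,B5} = {B0}; idom=B0

Frontier:
  B4←B2: walk B2→B1 to B0
  B4←B3: walk B3 to B0
  B5←B1: walk B1 to B0
  B5←B4: walk B4 to B0
  B6←B2: walk B2→B1 to B0
  B6←B4: walk B4 to B0
  B6←B5: walk B5 to B0
  DF(B0)=∅
  DF(B1)={B4,B5,B6}
  DF(B2)={B4,B6}
  DF(B3)={B4}
  DF(B4)={B5,B6}
  DF(B5)={B6}
  DF(B6)=∅

φ for g: defs {B0,B4,B5}
  DF⁺ = {B5,B6}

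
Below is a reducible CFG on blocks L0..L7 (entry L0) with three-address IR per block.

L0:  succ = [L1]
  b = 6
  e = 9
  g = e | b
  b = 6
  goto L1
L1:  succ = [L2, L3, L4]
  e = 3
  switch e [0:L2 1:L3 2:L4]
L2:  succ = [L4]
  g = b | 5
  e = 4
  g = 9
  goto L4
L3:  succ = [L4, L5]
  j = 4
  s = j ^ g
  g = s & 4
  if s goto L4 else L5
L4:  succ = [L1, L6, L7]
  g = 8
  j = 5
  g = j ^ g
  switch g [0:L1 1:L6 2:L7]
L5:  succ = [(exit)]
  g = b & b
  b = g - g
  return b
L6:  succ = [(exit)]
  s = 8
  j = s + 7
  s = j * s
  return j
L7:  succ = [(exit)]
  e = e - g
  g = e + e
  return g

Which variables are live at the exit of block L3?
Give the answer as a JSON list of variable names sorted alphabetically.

Answer: ["b", "e"]

Derivation:
def/use:
  L0: def={b,e,g} ue=∅
  L1: def={e} ue=∅
  L2: def={e,g} ue={b}
  L3: def={g,j,s} ue={g}
  L4: def={g,j} ue=∅
  L5: def={b,g} ue={b}
  L6: def={j,s} ue=∅
  L7: def={e,g} ue={e,g}

Liveness:
  live L0: ∅→{b,g}
  live L1: {b,g}→{b,e,g}
  live L2: {b}→{b,e}
  live L3: {b,e,g}→{b,e}
  live L4: {b,e}→{b,e,g}
  live L5: {b}→∅
  live L6: ∅→∅
  live L7: {e,g}→∅

live-out(L3) = ["b", "e"]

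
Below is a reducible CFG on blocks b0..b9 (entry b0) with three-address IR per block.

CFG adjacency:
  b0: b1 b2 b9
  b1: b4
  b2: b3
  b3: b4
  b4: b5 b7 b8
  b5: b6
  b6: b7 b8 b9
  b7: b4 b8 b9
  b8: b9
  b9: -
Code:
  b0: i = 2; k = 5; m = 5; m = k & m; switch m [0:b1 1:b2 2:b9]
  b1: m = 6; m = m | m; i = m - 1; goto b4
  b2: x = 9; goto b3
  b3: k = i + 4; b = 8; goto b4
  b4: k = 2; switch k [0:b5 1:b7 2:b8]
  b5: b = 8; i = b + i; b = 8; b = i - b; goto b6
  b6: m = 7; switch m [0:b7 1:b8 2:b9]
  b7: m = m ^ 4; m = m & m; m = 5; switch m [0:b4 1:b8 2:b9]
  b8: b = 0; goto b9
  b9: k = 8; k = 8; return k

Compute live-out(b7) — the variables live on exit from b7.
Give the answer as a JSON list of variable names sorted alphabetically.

Answer: ["i", "m"]

Derivation:
def/use:
  b0: {i,k,m} / ∅
  b1: {i,m} / ∅
  b2: {x} / ∅
  b3: {b,k} / {i}
  b4: {k} / ∅
  b5: {b,i} / {i}
  b6: {m} / ∅
  b7: {m} / {m}
  b8: {b} / ∅
  b9: {k} / ∅

Liveness:
  live b0: ∅→{i,m}
  live b1: ∅→{i,m}
  live b2: {i,m}→{i,m}
  live b3: {i,m}→{i,m}
  live b4: {i,m}→{i,m}
  live b5: {i}→{i}
  live b6: {i}→{i,m}
  live b7: {i,m}→{i,m}
  live b8: ∅→∅
  live b9: ∅→∅

live-out(b7) = ["i", "m"]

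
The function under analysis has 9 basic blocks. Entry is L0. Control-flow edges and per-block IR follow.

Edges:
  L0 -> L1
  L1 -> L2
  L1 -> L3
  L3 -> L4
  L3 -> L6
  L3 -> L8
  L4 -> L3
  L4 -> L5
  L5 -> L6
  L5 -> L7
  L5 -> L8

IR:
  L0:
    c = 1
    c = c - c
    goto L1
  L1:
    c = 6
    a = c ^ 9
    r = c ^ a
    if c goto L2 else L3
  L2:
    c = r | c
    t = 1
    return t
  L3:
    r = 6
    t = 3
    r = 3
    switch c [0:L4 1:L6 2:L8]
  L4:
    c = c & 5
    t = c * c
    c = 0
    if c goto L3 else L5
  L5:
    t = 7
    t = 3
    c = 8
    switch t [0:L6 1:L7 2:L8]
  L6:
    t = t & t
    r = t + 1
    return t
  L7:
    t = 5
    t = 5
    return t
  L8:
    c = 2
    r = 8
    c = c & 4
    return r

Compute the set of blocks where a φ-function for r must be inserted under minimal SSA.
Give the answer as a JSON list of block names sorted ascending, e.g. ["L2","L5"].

Answer: ["L3"]

Working:
idom tree: L1←L0 L2←L1 L3←L1 L4←L3 L5←L4 L6←L3 L7←L5 L8←L3
Dom at joins:
  L3: preds {L1,L4}: {L0,L1} ∩ {L0,L1,L3,L4} = {L0,L1}; idom=L1
  L6: preds {L3,L5}: {L0,L1,L3} ∩ {L0,L1,L3,L4,L5} = {L0,L1,L3}; idom=L3
  L8: preds {L3,L5}: {L0,L1,L3} ∩ {L0,L1,L3,L4,L5} = {L0,L1,L3}; idom=L3

DF walk-up:
  L3←L1: walk · to L1
  L3←L4: walk L4→L3 to L1
  L6←L3: walk · to L3
  L6←L5: walk L5→L4 to L3
  L8←L3: walk · to L3
  L8←L5: walk L5→L4 to L3
  L0: DF=∅
  L1: DF=∅
  L2: DF=∅
  L3: DF={L3}
  L4: DF={L3,L6,L8}
  L5: DF={L6,L8}
  L6: DF=∅
  L7: DF=∅
  L8: DF=∅

φ for r: defs {L1,L3,L6,L8}
  DF⁺ = {L3}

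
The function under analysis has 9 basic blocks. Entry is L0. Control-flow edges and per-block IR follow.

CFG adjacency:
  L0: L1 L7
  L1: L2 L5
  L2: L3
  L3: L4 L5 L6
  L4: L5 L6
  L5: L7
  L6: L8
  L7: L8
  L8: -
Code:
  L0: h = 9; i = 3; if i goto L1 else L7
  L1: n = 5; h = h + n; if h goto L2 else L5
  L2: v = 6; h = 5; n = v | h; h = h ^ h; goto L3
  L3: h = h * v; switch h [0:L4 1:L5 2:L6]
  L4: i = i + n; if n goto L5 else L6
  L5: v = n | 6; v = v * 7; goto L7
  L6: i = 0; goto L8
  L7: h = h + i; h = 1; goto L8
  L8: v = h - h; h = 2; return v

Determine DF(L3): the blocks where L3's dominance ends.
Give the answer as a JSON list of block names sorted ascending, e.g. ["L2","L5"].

Answer: ["L5", "L8"]

Derivation:
idom tree: L1←L0 L2←L1 L3←L2 L4←L3 L5←L1 L6←L3 L7←L0 L8←L0
Dom at joins:
  L5: preds {L1,L3,L4}: {L0,L1} ∩ {L0,L1,L2,L3} ∩ {L0,L1,L2,L3,L4} = {L0,L1}; idom=L1
  L6: preds {L3,L4}: {L0,L1,L2,L3} ∩ {L0,L1,L2,L3,L4} = {L0,L1,L2,L3}; idom=L3
  L7: preds {L0,L5}: {L0} ∩ {L0,L1,L5} = {L0}; idom=L0
  L8: preds {L6,L7}: {L0,L1,L2,L3,L6} ∩ {L0,L7} = {L0}; idom=L0

Frontier:
  L5←L1: walk · to L1
  L5←L3: walk L3→L2 to L1
  L5←L4: walk L4→L3→L2 to L1
  L6←L3: walk · to L3
  L6←L4: walk L4 to L3
  L7←L0: walk · to L0
  L7←L5: walk L5→L1 to L0
  L8←L6: walk L6→L3→L2→L1 to L0
  L8←L7: walk L7 to L0
  L0 → ∅
  L1 → {L7,L8}
  L2 → {L5,L8}
  L3 → {L5,L8}
  L4 → {L5,L6}
  L5 → {L7}
  L6 → {L8}
  L7 → {L8}
  L8 → ∅

DF(L3) = ["L5", "L8"]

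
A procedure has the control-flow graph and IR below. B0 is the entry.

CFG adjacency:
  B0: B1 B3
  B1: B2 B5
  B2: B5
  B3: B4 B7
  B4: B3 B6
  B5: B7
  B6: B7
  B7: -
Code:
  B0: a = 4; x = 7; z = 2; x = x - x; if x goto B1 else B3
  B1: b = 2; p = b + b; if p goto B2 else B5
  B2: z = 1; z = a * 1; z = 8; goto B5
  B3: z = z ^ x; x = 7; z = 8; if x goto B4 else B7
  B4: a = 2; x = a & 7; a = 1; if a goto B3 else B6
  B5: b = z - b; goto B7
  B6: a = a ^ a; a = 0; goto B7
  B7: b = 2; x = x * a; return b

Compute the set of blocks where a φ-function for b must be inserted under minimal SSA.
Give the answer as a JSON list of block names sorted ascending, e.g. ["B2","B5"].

Answer: ["B7"]

Analysis:
idom tree: B1←B0 B2←B1 B3←B0 B4←B3 B5←B1 B6←B4 B7←B0
Join-block Dom:
  B3: preds {B0,B4}: {B0} ∩ {B0,B3,B4} = {B0}; idom=B0
  B5: preds {B1,B2}: {B0,B1} ∩ {B0,B1,B2} = {B0,B1}; idom=B1
  B7: preds {B3,B5,B6}: {B0,B3} ∩ {B0,B1,B5} ∩ {B0,B3,B4,B6} = {B0}; idom=B0

Frontier:
  B3←B0: walk · to B0
  B3←B4: walk B4→B3 to B0
  B5←B1: walk · to B1
  B5←B2: walk B2 to B1
  B7←B3: walk B3 to B0
  B7←B5: walk B5→B1 to B0
  B7←B6: walk B6→B4→B3 to B0
  DF(B0)=∅
  DF(B1)={B7}
  DF(B2)={B5}
  DF(B3)={B3,B7}
  DF(B4)={B3,B7}
  DF(B5)={B7}
  DF(B6)={B7}
  DF(B7)=∅

φ for b: defs {B1,B5,B7}
  DF⁺ = {B7}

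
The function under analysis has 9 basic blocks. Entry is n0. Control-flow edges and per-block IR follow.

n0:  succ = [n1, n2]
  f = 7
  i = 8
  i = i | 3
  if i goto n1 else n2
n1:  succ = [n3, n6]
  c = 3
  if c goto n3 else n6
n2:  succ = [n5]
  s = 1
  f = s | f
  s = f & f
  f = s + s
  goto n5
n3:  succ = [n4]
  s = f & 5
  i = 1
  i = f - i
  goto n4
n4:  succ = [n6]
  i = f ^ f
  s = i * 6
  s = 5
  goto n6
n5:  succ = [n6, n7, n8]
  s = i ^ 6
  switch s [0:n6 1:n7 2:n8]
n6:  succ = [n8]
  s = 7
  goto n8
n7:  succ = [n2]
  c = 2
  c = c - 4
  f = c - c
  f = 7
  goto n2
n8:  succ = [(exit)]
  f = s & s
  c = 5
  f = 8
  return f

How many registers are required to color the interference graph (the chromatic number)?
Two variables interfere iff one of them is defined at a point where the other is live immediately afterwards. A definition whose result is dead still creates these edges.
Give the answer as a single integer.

Block summaries:
  n0 def {f,i} use ∅
  n1 def {c} use ∅
  n2 def {f,s} use {f}
  n3 def {i,s} use {f}
  n4 def {i,s} use {f}
  n5 def {s} use {i}
  n6 def {s} use ∅
  n7 def {c,f} use ∅
  n8 def {c,f} use {s}

Backward fixpoint:
  n0: in=∅ out={f,i}
  n1: in={f} out={f}
  n2: in={f,i} out={i}
  n3: in={f} out={f}
  n4: in={f} out=∅
  n5: in={i} out={i,s}
  n6: in=∅ out={s}
  n7: in={i} out={f,i}
  n8: in={s} out=∅

Conflict graph:
  c — {f,i}
  f — {c,i,s}
  i — {c,f,s}
  s — {f,i}

Chromatic number:
  lower bound: {c,f,i} mutually conflict ⇒ χ ≥ 3
  assign c→r2 f→r0 i→r1 s→r2 — no edge inside a register ⇒ χ ≤ 3
  χ = 3

Answer: 3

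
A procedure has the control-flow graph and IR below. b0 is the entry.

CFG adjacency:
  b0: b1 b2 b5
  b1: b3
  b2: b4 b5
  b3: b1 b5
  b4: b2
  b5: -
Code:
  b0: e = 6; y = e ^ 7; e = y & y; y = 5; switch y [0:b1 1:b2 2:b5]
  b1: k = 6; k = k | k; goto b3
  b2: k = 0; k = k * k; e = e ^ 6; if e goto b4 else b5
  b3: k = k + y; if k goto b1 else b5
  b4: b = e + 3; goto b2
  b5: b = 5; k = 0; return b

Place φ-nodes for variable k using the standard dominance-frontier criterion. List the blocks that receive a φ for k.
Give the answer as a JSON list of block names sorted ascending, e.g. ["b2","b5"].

Answer: ["b1", "b2", "b5"]

Derivation:
idom tree: b1←b0 b2←b0 b3←b1 b4←b2 b5←b0
Dom at joins:
  b1: preds {b0,b3}: {b0} ∩ {b0,b1,b3} = {b0}; idom=b0
  b2: preds {b0,b4}: {b0} ∩ {b0,b2,b4} = {b0}; idom=b0
  b5: preds {b0,b2,b3}: {b0} ∩ {b0,b2} ∩ {b0,b1,b3} = {b0}; idom=b0

DF walk-up:
  join b1 pred b0: · stop@b0
  join b1 pred b3: b3→b1 stop@b0
  join b2 pred b0: · stop@b0
  join b2 pred b4: b4→b2 stop@b0
  join b5 pred b0: · stop@b0
  join b5 pred b2: b2 stop@b0
  join b5 pred b3: b3→b1 stop@b0
  DF(b0)=∅
  DF(b1)={b1,b5}
  DF(b2)={b2,b5}
  DF(b3)={b1,b5}
  DF(b4)={b2}
  DF(b5)=∅

φ for k: defs {b1,b2,b3,b5}
  DF⁺ = {b1,b2,b5}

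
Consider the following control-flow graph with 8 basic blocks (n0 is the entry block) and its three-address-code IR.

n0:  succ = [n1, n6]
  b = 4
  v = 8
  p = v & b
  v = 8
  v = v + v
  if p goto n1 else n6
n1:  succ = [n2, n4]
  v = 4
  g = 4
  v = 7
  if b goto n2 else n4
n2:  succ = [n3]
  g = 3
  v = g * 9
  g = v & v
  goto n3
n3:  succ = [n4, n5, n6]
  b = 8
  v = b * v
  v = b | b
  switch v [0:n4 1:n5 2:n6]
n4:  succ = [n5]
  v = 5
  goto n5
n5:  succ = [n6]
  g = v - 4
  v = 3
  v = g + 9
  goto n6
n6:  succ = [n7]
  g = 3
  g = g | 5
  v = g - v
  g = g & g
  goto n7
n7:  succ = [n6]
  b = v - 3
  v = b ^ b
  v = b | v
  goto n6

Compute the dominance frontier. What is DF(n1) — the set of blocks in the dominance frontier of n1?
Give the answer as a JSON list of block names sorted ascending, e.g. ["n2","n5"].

Answer: ["n6"]

Analysis:
idom tree: n1←n0 n2←n1 n3←n2 n4←n1 n5←n1 n6←n0 n7←n6
Dom at joins:
  n4: preds {n1,n3}: {n0,n1} ∩ {n0,n1,n2,n3} = {n0,n1}; idom=n1
  n5: preds {n3,n4}: {n0,n1,n2,n3} ∩ {n0,n1,n4} = {n0,n1}; idom=n1
  n6: preds {n0,n3,n5,n7}: {n0} ∩ {n0,n1,n2,n3} ∩ {n0,n1,n5} ∩ {n0,n6,n7} = {n0}; idom=n0

DF derivation:
  join n4 pred n1: · stop@n1
  join n4 pred n3: n3→n2 stop@n1
  join n5 pred n3: n3→n2 stop@n1
  join n5 pred n4: n4 stop@n1
  join n6 pred n0: · stop@n0
  join n6 pred n3: n3→n2→n1 stop@n0
  join n6 pred n5: n5→n1 stop@n0
  join n6 pred n7: n7→n6 stop@n0
  n0: DF=∅
  n1: DF={n6}
  n2: DF={n4,n5,n6}
  n3: DF={n4,n5,n6}
  n4: DF={n5}
  n5: DF={n6}
  n6: DF={n6}
  n7: DF={n6}

DF(n1) = ["n6"]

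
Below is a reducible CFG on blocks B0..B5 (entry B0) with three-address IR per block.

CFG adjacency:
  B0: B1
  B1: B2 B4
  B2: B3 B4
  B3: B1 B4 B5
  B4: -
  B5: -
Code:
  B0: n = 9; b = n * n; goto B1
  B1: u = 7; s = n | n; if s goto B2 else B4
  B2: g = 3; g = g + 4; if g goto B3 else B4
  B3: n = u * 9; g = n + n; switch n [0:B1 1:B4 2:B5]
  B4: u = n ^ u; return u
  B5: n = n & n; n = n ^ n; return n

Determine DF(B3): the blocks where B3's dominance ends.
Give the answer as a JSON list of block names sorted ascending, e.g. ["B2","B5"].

idom tree: B1←B0 B2←B1 B3←B2 B4←B1 B5←B3
Dom at joins:
  B1: preds {B0,B3}: {B0} ∩ {B0,B1,B2,B3} = {B0}; idom=B0
  B4: preds {B1,B2,B3}: {B0,B1} ∩ {B0,B1,B2} ∩ {B0,B1,B2,B3} = {B0,B1}; idom=B1

DF walk-up:
  B1←B0: walk · to B0
  B1←B3: walk B3→B2→B1 to B0
  B4←B1: walk · to B1
  B4←B2: walk B2 to B1
  B4←B3: walk B3→B2 to B1
  B0 → ∅
  B1 → {B1}
  B2 → {B1,B4}
  B3 → {B1,B4}
  B4 → ∅
  B5 → ∅

DF(B3) = ["B1", "B4"]

Answer: ["B1", "B4"]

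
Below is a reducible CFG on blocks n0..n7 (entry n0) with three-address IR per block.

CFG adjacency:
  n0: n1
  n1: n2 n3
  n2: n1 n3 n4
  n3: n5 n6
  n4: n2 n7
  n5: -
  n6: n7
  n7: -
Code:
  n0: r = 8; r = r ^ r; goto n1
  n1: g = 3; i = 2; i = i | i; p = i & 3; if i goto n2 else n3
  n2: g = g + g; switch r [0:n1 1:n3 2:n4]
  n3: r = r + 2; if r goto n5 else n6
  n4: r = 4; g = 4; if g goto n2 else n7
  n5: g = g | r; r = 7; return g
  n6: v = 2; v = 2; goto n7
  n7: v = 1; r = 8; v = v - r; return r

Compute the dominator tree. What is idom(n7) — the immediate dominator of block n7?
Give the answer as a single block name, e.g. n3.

idom tree: n1←n0 n2←n1 n3←n1 n4←n2 n5←n3 n6←n3 n7←n1
Dom∩ at merges:
  n1: preds {n0,n2}: {n0} ∩ {n0,n1,n2} = {n0}; idom=n0
  n2: preds {n1,n4}: {n0,n1} ∩ {n0,n1,n2,n4} = {n0,n1}; idom=n1
  n3: preds {n1,n2}: {n0,n1} ∩ {n0,n1,n2} = {n0,n1}; idom=n1
  n7: preds {n4,n6}: {n0,n1,n2,n4} ∩ {n0,n1,n3,n6} = {n0,n1}; idom=n1

idom(n7) = n1

Answer: n1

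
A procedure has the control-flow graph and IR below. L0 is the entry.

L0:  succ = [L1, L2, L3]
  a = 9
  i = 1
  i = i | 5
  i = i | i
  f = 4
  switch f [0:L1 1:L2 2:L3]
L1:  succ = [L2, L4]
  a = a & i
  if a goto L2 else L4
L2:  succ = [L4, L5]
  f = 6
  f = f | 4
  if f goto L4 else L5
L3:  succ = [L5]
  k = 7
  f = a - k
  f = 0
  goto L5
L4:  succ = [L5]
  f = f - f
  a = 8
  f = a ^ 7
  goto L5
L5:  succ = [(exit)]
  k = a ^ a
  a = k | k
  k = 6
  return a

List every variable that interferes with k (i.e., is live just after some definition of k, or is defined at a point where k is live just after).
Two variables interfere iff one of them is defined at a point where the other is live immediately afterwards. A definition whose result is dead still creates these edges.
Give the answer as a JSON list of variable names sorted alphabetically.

Block summaries:
  L0: {a,f,i} / ∅
  L1: {a} / {a,i}
  L2: {f} / ∅
  L3: {f,k} / {a}
  L4: {a,f} / {f}
  L5: {a,k} / {a}

Liveness:
  L0 li=∅ lo={a,f,i}
  L1 li={a,f,i} lo={a,f}
  L2 li={a} lo={a,f}
  L3 li={a} lo={a}
  L4 li={f} lo={a}
  L5 li={a} lo=∅

Interfere edges:
  a↔{f,i,k}
  f↔{a,i}
  i↔{a,f}
  k↔{a}

N(k) = ["a"]

Answer: ["a"]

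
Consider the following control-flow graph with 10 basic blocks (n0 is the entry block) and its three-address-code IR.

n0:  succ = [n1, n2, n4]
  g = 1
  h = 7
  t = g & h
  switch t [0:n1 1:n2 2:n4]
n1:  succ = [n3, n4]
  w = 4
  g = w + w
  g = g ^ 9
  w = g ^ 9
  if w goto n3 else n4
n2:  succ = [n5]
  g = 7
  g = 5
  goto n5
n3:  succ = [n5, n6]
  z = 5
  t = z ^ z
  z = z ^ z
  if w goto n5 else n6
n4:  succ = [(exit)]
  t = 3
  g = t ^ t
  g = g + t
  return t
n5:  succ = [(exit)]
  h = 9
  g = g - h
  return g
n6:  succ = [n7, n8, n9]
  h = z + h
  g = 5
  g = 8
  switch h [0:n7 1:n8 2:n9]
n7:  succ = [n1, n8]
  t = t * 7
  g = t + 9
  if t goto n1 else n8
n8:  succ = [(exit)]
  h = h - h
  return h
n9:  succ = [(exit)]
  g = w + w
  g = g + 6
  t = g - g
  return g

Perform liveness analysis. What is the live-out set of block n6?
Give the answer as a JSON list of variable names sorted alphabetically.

Answer: ["h", "t", "w"]

Derivation:
Block summaries:
  n0: def={g,h,t} ue=∅
  n1: def={g,w} ue=∅
  n2: def={g} ue=∅
  n3: def={t,z} ue={w}
  n4: def={g,t} ue=∅
  n5: def={g,h} ue={g}
  n6: def={g,h} ue={h,z}
  n7: def={g,t} ue={t}
  n8: def={h} ue={h}
  n9: def={g,t} ue={w}

Backward fixpoint:
  n0: in=∅ out={h}
  n1: in={h} out={g,h,w}
  n2: in=∅ out={g}
  n3: in={g,h,w} out={g,h,t,w,z}
  n4: in=∅ out=∅
  n5: in={g} out=∅
  n6: in={h,t,w,z} out={h,t,w}
  n7: in={h,t} out={h}
  n8: in={h} out=∅
  n9: in={w} out=∅

live-out(n6) = ["h", "t", "w"]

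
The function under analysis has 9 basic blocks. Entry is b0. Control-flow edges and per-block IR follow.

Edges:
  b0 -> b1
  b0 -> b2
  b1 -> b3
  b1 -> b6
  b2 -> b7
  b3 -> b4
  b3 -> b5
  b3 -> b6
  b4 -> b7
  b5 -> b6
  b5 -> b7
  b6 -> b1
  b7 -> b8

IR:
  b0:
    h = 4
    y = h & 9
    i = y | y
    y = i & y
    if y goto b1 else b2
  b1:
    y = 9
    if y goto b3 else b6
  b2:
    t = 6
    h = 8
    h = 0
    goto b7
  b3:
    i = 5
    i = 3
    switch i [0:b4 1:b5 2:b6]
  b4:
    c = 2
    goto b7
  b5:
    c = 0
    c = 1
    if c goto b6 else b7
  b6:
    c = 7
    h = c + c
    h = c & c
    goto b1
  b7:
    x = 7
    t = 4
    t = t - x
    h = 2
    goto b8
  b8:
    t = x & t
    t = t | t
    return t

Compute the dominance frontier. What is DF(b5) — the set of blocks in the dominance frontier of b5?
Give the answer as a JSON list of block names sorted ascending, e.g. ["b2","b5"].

Answer: ["b6", "b7"]

Working:
idom tree: b1←b0 b2←b0 b3←b1 b4←b3 b5←b3 b6←b1 b7←b0 b8←b7
Dom at joins:
  b1: preds {b0,b6}: {b0} ∩ {b0,b1,b6} = {b0}; idom=b0
  b6: preds {b1,b3,b5}: {b0,b1} ∩ {b0,b1,b3} ∩ {b0,b1,b3,b5} = {b0,b1}; idom=b1
  b7: preds {b2,b4,b5}: {b0,b2} ∩ {b0,b1,b3,b4} ∩ {b0,b1,b3,b5} = {b0}; idom=b0

Frontier:
  join b1 pred b0: · stop@b0
  join b1 pred b6: b6→b1 stop@b0
  join b6 pred b1: · stop@b1
  join b6 pred b3: b3 stop@b1
  join b6 pred b5: b5→b3 stop@b1
  join b7 pred b2: b2 stop@b0
  join b7 pred b4: b4→b3→b1 stop@b0
  join b7 pred b5: b5→b3→b1 stop@b0
  b0 → ∅
  b1 → {b1,b7}
  b2 → {b7}
  b3 → {b6,b7}
  b4 → {b7}
  b5 → {b6,b7}
  b6 → {b1}
  b7 → ∅
  b8 → ∅

DF(b5) = ["b6", "b7"]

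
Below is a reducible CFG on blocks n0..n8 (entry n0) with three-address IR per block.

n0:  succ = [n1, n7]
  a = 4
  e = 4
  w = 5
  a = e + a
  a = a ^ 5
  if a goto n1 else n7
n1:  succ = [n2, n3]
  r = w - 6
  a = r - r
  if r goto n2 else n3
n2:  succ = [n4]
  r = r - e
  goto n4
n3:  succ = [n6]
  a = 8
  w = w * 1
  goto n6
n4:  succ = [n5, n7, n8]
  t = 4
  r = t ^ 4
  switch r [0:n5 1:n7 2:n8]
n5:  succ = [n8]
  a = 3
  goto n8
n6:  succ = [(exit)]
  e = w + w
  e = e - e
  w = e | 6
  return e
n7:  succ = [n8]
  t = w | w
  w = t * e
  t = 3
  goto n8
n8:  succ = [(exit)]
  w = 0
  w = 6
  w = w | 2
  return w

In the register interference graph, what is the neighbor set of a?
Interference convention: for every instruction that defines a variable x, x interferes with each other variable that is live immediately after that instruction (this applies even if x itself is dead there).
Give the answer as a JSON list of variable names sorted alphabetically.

Answer: ["e", "r", "w"]

Working:
Block summaries:
  n0: def={a,e,w} ue=∅
  n1: def={a,r} ue={w}
  n2: def={r} ue={e,r}
  n3: def={a,w} ue={w}
  n4: def={r,t} ue=∅
  n5: def={a} ue=∅
  n6: def={e,w} ue={w}
  n7: def={t,w} ue={e,w}
  n8: def={w} ue=∅

Backward fixpoint:
  n0 li=∅ lo={e,w}
  n1 li={e,w} lo={e,r,w}
  n2 li={e,r,w} lo={e,w}
  n3 li={w} lo={w}
  n4 li={e,w} lo={e,w}
  n5 li=∅ lo=∅
  n6 li={w} lo=∅
  n7 li={e,w} lo=∅
  n8 li=∅ lo=∅

Interference:
  a — {e,r,w}
  e — {a,r,t,w}
  r — {a,e,w}
  t — {e,w}
  w — {a,e,r,t}

N(a) = ["e", "r", "w"]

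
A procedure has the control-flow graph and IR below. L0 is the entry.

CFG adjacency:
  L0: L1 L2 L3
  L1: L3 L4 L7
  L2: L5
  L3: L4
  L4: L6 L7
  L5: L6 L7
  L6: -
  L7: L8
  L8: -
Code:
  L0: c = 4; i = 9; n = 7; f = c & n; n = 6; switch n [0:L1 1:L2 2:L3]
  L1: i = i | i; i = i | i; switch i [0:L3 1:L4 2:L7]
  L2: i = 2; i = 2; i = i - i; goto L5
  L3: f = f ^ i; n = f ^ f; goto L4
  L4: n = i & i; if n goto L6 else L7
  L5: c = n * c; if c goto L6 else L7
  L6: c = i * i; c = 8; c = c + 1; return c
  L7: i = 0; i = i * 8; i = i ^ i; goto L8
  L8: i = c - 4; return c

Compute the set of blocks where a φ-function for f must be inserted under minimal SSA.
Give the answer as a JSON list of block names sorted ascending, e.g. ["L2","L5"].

Answer: ["L4", "L6", "L7"]

Derivation:
idom tree: L1←L0 L2←L0 L3←L0 L4←L0 L5←L2 L6←L0 L7←L0 L8←L7
Dom at joins:
  L3: preds {L0,L1}: {L0} ∩ {L0,L1} = {L0}; idom=L0
  L4: preds {L1,L3}: {L0,L1} ∩ {L0,L3} = {L0}; idom=L0
  L6: preds {L4,L5}: {L0,L4} ∩ {L0,L2,L5} = {L0}; idom=L0
  L7: preds {L1,L4,L5}: {L0,L1} ∩ {L0,L4} ∩ {L0,L2,L5} = {L0}; idom=L0

DF walk-up:
  L3←L0: walk · to L0
  L3←L1: walk L1 to L0
  L4←L1: walk L1 to L0
  L4←L3: walk L3 to L0
  L6←L4: walk L4 to L0
  L6←L5: walk L5→L2 to L0
  L7←L1: walk L1 to L0
  L7←L4: walk L4 to L0
  L7←L5: walk L5→L2 to L0
  L0 → ∅
  L1 → {L3,L4,L7}
  L2 → {L6,L7}
  L3 → {L4}
  L4 → {L6,L7}
  L5 → {L6,L7}
  L6 → ∅
  L7 → ∅
  L8 → ∅

φ for f: defs {L0,L3}
  DF⁺ = {L4,L6,L7}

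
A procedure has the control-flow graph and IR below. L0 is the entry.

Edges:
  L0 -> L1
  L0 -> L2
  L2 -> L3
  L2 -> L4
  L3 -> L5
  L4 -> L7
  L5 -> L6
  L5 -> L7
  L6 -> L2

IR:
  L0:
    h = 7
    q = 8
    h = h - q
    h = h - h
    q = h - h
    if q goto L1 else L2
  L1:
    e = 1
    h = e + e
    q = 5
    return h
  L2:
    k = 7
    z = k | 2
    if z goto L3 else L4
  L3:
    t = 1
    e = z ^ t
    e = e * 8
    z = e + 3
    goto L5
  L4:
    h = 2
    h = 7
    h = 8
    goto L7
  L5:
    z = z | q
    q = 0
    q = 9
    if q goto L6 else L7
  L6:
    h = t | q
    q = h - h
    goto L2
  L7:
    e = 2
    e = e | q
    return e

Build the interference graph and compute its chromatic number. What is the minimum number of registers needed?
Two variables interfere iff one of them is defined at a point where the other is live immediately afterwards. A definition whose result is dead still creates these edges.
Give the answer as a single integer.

Block summaries:
  L0 def {h,q} use ∅
  L1 def {e,h,q} use ∅
  L2 def {k,z} use ∅
  L3 def {e,t,z} use {z}
  L4 def {h} use ∅
  L5 def {q,z} use {q,z}
  L6 def {h,q} use {q,t}
  L7 def {e} use {q}

Liveness:
  live L0: ∅→{q}
  live L1: ∅→∅
  live L2: {q}→{q,z}
  live L3: {q,z}→{q,t,z}
  live L4: {q}→{q}
  live L5: {q,t,z}→{q,t}
  live L6: {q,t}→{q}
  live L7: {q}→∅

Interfere edges:
  e — {q,t}
  h — {q}
  k — {q}
  q — {e,h,k,t,z}
  t — {e,q,z}
  z — {q,t}

Registers:
  {e,q,t} pairwise interfere (3-clique) ⇒ χ ≥ 3
  3-colouring: c0={q}  c1={h,k,t}  c2={e,z}
  χ = 3

Answer: 3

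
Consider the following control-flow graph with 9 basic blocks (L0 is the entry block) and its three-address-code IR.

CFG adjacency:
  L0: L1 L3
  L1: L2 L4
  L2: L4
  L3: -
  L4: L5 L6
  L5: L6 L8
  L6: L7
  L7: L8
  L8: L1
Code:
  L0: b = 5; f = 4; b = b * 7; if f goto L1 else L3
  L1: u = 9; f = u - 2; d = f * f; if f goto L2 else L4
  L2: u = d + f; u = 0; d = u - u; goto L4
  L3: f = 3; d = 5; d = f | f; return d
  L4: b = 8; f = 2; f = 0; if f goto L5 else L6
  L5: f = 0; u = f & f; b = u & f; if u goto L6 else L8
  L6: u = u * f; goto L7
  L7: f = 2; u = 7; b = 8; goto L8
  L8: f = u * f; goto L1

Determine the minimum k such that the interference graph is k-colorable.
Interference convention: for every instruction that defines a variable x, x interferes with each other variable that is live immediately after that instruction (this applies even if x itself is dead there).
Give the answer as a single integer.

Answer: 3

Analysis:
Per-block:
  L0: {b,f} / ∅
  L1: {d,f,u} / ∅
  L2: {d,u} / {d,f}
  L3: {d,f} / ∅
  L4: {b,f} / ∅
  L5: {b,f,u} / ∅
  L6: {u} / {f,u}
  L7: {b,f,u} / ∅
  L8: {f} / {f,u}

Liveness:
  live L0: ∅→∅
  live L1: ∅→{d,f,u}
  live L2: {d,f}→{u}
  live L3: ∅→∅
  live L4: {u}→{f,u}
  live L5: ∅→{f,u}
  live L6: {f,u}→∅
  live L7: ∅→{f,u}
  live L8: {f,u}→∅

Interfere edges:
  b↔{f,u}
  d↔{f,u}
  f↔{b,d,u}
  u↔{b,d,f}

Registers:
  {b,f,u} pairwise interfere (3-clique) ⇒ χ ≥ 3
  3-colouring: R0={f}  R1={u}  R2={b,d}
  χ = 3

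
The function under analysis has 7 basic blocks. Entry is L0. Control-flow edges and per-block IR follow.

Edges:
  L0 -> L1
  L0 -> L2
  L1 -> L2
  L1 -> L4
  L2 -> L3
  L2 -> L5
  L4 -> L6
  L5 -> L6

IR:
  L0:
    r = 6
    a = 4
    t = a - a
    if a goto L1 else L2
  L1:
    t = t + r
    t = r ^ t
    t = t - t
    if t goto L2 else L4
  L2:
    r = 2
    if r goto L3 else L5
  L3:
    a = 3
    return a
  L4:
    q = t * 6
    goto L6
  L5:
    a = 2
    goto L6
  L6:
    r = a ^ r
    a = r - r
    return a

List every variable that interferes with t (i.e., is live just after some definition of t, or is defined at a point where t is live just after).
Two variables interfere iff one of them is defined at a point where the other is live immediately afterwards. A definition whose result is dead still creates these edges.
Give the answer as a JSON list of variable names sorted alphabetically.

Answer: ["a", "r"]

Analysis:
Per-block:
  L0 def {a,r,t} use ∅
  L1 def {t} use {r,t}
  L2 def {r} use ∅
  L3 def {a} use ∅
  L4 def {q} use {t}
  L5 def {a} use ∅
  L6 def {a,r} use {a,r}

Backward fixpoint:
  L0 li=∅ lo={a,r,t}
  L1 li={a,r,t} lo={a,r,t}
  L2 li=∅ lo={r}
  L3 li=∅ lo=∅
  L4 li={a,r,t} lo={a,r}
  L5 li={r} lo={a,r}
  L6 li={a,r} lo=∅

Interfere edges:
  a↔{q,r,t}
  q↔{a,r}
  r↔{a,q,t}
  t↔{a,r}

N(t) = ["a", "r"]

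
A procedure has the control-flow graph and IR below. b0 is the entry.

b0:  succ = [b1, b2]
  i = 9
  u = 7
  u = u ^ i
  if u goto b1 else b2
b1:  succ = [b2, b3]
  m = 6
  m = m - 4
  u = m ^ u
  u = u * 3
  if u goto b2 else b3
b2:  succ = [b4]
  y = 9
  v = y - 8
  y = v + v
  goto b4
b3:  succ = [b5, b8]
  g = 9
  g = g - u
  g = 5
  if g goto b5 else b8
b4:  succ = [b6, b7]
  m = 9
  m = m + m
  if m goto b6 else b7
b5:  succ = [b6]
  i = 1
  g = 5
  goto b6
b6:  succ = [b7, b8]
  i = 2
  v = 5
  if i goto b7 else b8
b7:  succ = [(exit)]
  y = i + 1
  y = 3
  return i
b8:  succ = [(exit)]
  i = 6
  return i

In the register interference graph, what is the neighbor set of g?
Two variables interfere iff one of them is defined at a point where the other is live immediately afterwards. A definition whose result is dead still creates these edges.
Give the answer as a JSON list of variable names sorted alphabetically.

Block summaries:
  b0 def {i,u} use ∅
  b1 def {m,u} use {u}
  b2 def {v,y} use ∅
  b3 def {g} use {u}
  b4 def {m} use ∅
  b5 def {g,i} use ∅
  b6 def {i,v} use ∅
  b7 def {y} use {i}
  b8 def {i} use ∅

Live sets:
  b0 li=∅ lo={i,u}
  b1 li={i,u} lo={i,u}
  b2 li={i} lo={i}
  b3 li={u} lo=∅
  b4 li={i} lo={i}
  b5 li=∅ lo=∅
  b6 li=∅ lo={i}
  b7 li={i} lo=∅
  b8 li=∅ lo=∅

Interference:
  g: {u}
  i: {m,u,v,y}
  m: {i,u}
  u: {g,i,m}
  v: {i}
  y: {i}

N(g) = ["u"]

Answer: ["u"]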